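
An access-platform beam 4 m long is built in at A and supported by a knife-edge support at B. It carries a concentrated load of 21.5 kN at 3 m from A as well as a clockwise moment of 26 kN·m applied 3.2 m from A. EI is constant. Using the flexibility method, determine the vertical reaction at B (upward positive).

R_B = 22.97 kN

Remove the prop at B; the released (primary) structure is a cantilever built in at A.
Downward deflection at the released point B due to the loads:
  point load 21.5 at a = 3: Pa²(3L − a)/(6EI) = 290.2/EI
  clockwise couple 26 at a = 3.2: M₀a(2L − a)/(2EI) = 199.7/EI
  δ_0 = 489.9/EI
Flexibility coefficient — unit upward force at B: δ_{BB} = L³/(3EI) = 21.33/EI.
Compatibility at B: δ_0 − R_B·δ_{BB} = 0, so R_B = 489.9/21.33 = 22.97 kN.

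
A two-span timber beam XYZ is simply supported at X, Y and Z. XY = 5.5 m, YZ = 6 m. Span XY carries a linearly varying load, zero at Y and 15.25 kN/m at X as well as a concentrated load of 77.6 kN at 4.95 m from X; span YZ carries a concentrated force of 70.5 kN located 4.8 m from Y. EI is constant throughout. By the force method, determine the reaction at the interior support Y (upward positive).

R_Y = 115.9 kN

Take M_Y as the redundant. Released structure: two simple spans XY and YZ with a hinge at Y.
Discontinuity in slope at Y on the released structure — sum the simple-span end rotations:
  span XY: triangular load, peak 15.25: 7w₀L³/(360EI) = 49.33/EI
  span XY: point load 77.6 at a = 4.95: Pab(L + a)/(6LEI) = 66.9/EI
  span YZ: point load 70.5 at a = 4.8: Pab(L + b)/(6LEI) = 81.22/EI
  relative rotation θ_0 = (116.2 + 81.22)/EI = 197.5/EI
A unit hogging moment at Y produces rotation L₁/(3EI) + L₂/(3EI) = 3.833/EI.
Compatibility: M_Y·(L₁+L₂)/(3EI) = θ_0, giving M_Y = 51.51 kN·m (hogging).
Span XY, ΣM about X with M_Y applied at Y: R_Y^{XY}·5.5 = 461 + 51.51, so R_Y^{XY} = 93.18 kN and R_X = 119.5 − 93.18 = 26.35 kN.
Span YZ, ΣM about Z: R_Y^{YZ}·6 = 84.6 + 51.51, so R_Y^{YZ} = 22.68 kN and R_Z = 70.5 − 22.68 = 47.82 kN.
R_Y = 93.18 + 22.68 = 115.9 kN.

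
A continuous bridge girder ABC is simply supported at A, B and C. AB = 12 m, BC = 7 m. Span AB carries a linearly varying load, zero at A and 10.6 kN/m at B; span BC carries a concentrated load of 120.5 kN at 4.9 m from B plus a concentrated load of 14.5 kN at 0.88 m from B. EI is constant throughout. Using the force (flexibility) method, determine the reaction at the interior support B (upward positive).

R_B = 116.2 kN

Release continuity at B by inserting a hinge; the redundant is the internal moment M_B. The primary structure is two simply-supported spans AB and BC.
Rotations at B on the released spans (each span's end-slope, ×1/EI):
  span AB: triangular load, peak 10.6: w₀L³/(45EI) = 407/EI
  span BC: point load 120.5 at a = 4.9: Pab(L + b)/(6LEI) = 268.7/EI
  span BC: point load 14.5 at a = 0.88: Pab(L + b)/(6LEI) = 24.39/EI
  relative rotation θ_0 = (407 + 293)/EI = 700.1/EI
A unit hogging moment at B produces rotation L₁/(3EI) + L₂/(3EI) = 6.333/EI.
Slope continuity at B: θ_0 = M_B·6.333/EI, so M_B = 700.1/6.333 = 110.5 kN·m (hogging).
Span AB, ΣM about A with M_B applied at B: R_B^{AB}·12 = 508.8 + 110.5, so R_B^{AB} = 51.61 kN and R_A = 63.6 − 51.61 = 11.99 kN.
Span BC, ΣM about C: R_B^{BC}·7 = 341.8 + 110.5, so R_B^{BC} = 64.62 kN and R_C = 135 − 64.62 = 70.38 kN.
R_B = 51.61 + 64.62 = 116.2 kN.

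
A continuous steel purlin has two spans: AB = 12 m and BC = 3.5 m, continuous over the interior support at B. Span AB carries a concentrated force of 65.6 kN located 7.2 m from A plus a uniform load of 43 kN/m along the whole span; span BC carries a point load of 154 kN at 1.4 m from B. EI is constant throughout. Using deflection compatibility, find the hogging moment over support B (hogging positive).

Release continuity at B by inserting a hinge; the redundant is the internal moment M_B. The primary structure is two simply-supported spans AB and BC.
Discontinuity in slope at B on the released structure — sum the simple-span end rotations:
  span AB: point load 65.6 at a = 7.2: Pab(L + a)/(6LEI) = 604.6/EI
  span AB: UDL 43: wL³/(24EI) = 3096/EI
  span BC: point load 154 at a = 1.4: Pab(L + b)/(6LEI) = 120.7/EI
  relative rotation θ_0 = (3701 + 120.7)/EI = 3821/EI
A unit hogging moment at B produces rotation L₁/(3EI) + L₂/(3EI) = 5.167/EI.
Compatibility: M_B·(L₁+L₂)/(3EI) = θ_0, giving M_B = 739.6 kN·m (hogging).

M_B = 739.6 kN·m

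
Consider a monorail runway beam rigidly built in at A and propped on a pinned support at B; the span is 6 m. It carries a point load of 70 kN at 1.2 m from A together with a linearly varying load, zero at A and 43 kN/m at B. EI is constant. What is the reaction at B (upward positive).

R_B = 74.87 kN

Release the roller at B. Primary structure: cantilever fixed at A.
Downward deflection at the released point B due to the loads:
  point load 70 at a = 1.2: Pa²(3L − a)/(6EI) = 282.2/EI
  triangular load, peak 43 at the free end: 11w₀L⁴/(120EI) = 5108/EI
  δ_0 = 5391/EI
Flexibility coefficient — unit upward force at B: δ_{BB} = L³/(3EI) = 72/EI.
Compatibility at B: δ_0 − R_B·δ_{BB} = 0, so R_B = 5391/72 = 74.87 kN.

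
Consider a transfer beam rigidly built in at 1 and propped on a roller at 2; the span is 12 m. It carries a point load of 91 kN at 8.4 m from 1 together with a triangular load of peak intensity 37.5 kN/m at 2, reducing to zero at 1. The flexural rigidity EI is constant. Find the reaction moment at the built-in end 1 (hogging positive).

M_1 = 464.1 kN·m

Choose R_2 as the redundant. The primary structure is the cantilever fixed at 1.
Deflection at 2 on the released cantilever, summing each load's contribution:
  point load 91 at a = 8.4: Pa²(3L − a)/(6EI) = 29536/EI
  triangular load, peak 37.5 at the free end: 11w₀L⁴/(120EI) = 71280/EI
  δ_0 = 100816/EI
Flexibility coefficient — unit upward force at 2: δ_{22} = L³/(3EI) = 576/EI.
Compatibility at 2: δ_0 − R_2·δ_{22} = 0, so R_2 = 100816/576 = 175 kN.
Moment equilibrium about 1: M_1 = Σ(load moments about 1) − R_2·L = 2564 − 175×12 = 464.1 kN·m.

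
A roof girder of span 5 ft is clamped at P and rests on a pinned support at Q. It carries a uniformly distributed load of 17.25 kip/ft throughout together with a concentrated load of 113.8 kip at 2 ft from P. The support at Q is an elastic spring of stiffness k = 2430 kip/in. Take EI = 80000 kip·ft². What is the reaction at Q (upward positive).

Choose R_Q as the redundant. The primary structure is the cantilever fixed at P.
Deflection at Q on the released cantilever, summing each load's contribution:
  UDL 17.25: wL⁴/(8EI) = 1348/EI
  point load 113.8 at a = 2: Pa²(3L − a)/(6EI) = 986.3/EI
  δ_0 = 2334/EI
Flexibility coefficient — unit upward force at Q: δ_{QQ} = L³/(3EI) = 41.67/EI.
With EI = 80000 kip·ft²: δ_0 = 0.029174 ft and δ_{QQ} = 0.000521 ft/kip.
Compatibility — the spring shortens by R_Q/k under the reaction it provides: δ_0 − R_Q·δ_{QQ} = R_Q/k. With 1/k = 1/(2430×12) ft/kip = 0.000034 ft/kip, R_Q = δ_0 / (δ_{QQ} + 1/k) = 0.029174 / (0.000521 + 0.000034) = 52.55 kip.

R_Q = 52.55 kip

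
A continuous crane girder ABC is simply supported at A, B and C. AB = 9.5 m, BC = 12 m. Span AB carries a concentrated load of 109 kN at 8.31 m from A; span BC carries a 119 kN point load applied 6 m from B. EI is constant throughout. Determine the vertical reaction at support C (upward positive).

Release continuity at B by inserting a hinge; the redundant is the internal moment M_B. The primary structure is two simply-supported spans AB and BC.
End slopes at the hinge B, treating each span as simply supported:
  span AB: point load 109 at a = 8.31: Pab(L + a)/(6LEI) = 336.8/EI
  span BC: point load 119 at a = 6: Pab(L + b)/(6LEI) = 1071/EI
  relative rotation θ_0 = (336.8 + 1071)/EI = 1408/EI
A unit hogging moment at B produces rotation L₁/(3EI) + L₂/(3EI) = 7.167/EI.
Slope continuity at B: θ_0 = M_B·7.167/EI, so M_B = 1408/7.167 = 196.4 kN·m (hogging).
Span BC, ΣM about C: R_B^{BC}·12 = 714 + 196.4, so R_B^{BC} = 75.87 kN and R_C = 119 − 75.87 = 43.13 kN.

R_C = 43.13 kN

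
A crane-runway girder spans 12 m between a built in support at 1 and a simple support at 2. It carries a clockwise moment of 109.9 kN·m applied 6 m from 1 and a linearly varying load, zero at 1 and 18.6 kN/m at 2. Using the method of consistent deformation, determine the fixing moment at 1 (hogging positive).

Choose R_2 as the redundant. The primary structure is the cantilever fixed at 1.
Downward deflection at the released point 2 due to the loads:
  clockwise couple 109.9 at a = 6: M₀a(2L − a)/(2EI) = 5935/EI
  triangular load, peak 18.6 at the free end: 11w₀L⁴/(120EI) = 35355/EI
  δ_0 = 41289/EI
Tip deflection under a unit load at 2: L³/(3EI) = 576/EI.
The prop prevents deflection at 2: R_2 = δ_0/δ_{22} = 41289/576 = 71.68 kN.
Moment equilibrium about 1: M_1 = Σ(load moments about 1) − R_2·L = 1003 − 71.68×12 = 142.5 kN·m.

M_1 = 142.5 kN·m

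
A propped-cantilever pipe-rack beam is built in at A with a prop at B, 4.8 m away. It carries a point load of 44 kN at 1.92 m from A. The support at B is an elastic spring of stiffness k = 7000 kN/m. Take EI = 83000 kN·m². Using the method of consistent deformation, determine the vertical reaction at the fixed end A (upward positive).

R_A = 37.08 kN

Take the reaction at B as the redundant and release it; the primary structure is a cantilever fixed at A.
Deflection at B on the released cantilever, summing each load's contribution:
  point load 44 at a = 1.92: Pa²(3L − a)/(6EI) = 337.4/EI
Flexibility coefficient — unit upward force at B: δ_{BB} = L³/(3EI) = 36.86/EI.
With EI = 83000 kN·m²: δ_0 = 0.004065 m and δ_{BB} = 0.000444 m/kN.
Compatibility — the spring shortens by R_B/k under the reaction it provides: δ_0 − R_B·δ_{BB} = R_B/k. With 1/k = 0.000143 m/kN, R_B = δ_0 / (δ_{BB} + 1/k) = 0.004065 / (0.000444 + 0.000143) = 6.925 kN.
Vertical equilibrium: R_A = ΣP − R_B = 44 − 6.925 = 37.08 kN.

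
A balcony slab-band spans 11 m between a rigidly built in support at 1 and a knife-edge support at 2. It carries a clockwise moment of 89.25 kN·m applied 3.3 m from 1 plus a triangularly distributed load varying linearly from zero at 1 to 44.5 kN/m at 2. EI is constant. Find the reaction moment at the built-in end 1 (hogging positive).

Release the roller at 2. Primary structure: cantilever fixed at 1.
Downward deflection at the released point 2 due to the loads:
  clockwise couple 89.25 at a = 3.3: M₀a(2L − a)/(2EI) = 2754/EI
  triangular load, peak 44.5 at the free end: 11w₀L⁴/(120EI) = 59723/EI
  δ_0 = 62477/EI
Flexibility coefficient — unit upward force at 2: δ_{22} = L³/(3EI) = 443.7/EI.
Compatibility at 2: δ_0 − R_2·δ_{22} = 0, so R_2 = 62477/443.7 = 140.8 kN.
Moment equilibrium about 1: M_1 = Σ(load moments about 1) − R_2·L = 1884 − 140.8×11 = 335.1 kN·m.

M_1 = 335.1 kN·m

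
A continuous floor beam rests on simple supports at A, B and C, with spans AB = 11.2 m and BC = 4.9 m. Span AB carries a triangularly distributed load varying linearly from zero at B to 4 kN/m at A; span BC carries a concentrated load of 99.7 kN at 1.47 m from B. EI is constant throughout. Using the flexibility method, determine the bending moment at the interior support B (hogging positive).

Insert a hinge at B; M_B is the redundant, and each span becomes simply supported.
Rotations at B on the released spans (each span's end-slope, ×1/EI):
  span AB: triangular load, peak 4: 7w₀L³/(360EI) = 109.3/EI
  span BC: point load 99.7 at a = 1.47: Pab(L + b)/(6LEI) = 142.4/EI
  relative rotation θ_0 = (109.3 + 142.4)/EI = 251.7/EI
A unit hogging moment at B produces rotation L₁/(3EI) + L₂/(3EI) = 5.367/EI.
Slope continuity at B: θ_0 = M_B·5.367/EI, so M_B = 251.7/5.367 = 46.9 kN·m (hogging).

M_B = 46.9 kN·m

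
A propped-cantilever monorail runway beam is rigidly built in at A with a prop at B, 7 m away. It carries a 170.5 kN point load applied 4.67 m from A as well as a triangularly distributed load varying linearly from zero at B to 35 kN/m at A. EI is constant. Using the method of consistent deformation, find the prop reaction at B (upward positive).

R_B = 113 kN

Take the reaction at B as the redundant and release it; the primary structure is a cantilever fixed at A.
Deflection at B on the released cantilever, summing each load's contribution:
  point load 170.5 at a = 4.67: Pa²(3L − a)/(6EI) = 10120/EI
  triangular load, peak 35 at the fixed end: w₀L⁴/(30EI) = 2801/EI
  δ_0 = 12921/EI
Flexibility coefficient — unit upward force at B: δ_{BB} = L³/(3EI) = 114.3/EI.
Compatibility at B: δ_0 − R_B·δ_{BB} = 0, so R_B = 12921/114.3 = 113 kN.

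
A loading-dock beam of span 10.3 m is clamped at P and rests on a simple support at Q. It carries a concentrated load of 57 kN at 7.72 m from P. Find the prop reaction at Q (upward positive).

Remove the prop at Q; the released (primary) structure is a cantilever built in at P.
Downward deflection at the released point Q due to the loads:
  point load 57 at a = 7.72: Pa²(3L − a)/(6EI) = 13124/EI
Flexibility coefficient — unit upward force at Q: δ_{QQ} = L³/(3EI) = 364.2/EI.
The prop prevents deflection at Q: R_Q = δ_0/δ_{QQ} = 13124/364.2 = 36.03 kN.

R_Q = 36.03 kN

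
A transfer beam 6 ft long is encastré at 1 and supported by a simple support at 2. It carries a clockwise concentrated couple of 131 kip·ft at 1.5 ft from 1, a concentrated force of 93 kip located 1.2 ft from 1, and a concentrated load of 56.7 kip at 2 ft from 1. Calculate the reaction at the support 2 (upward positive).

Choose R_2 as the redundant. The primary structure is the cantilever fixed at 1.
Primary-structure tip deflection at 2 by superposition:
  clockwise couple 131 at a = 1.5: M₀a(2L − a)/(2EI) = 1032/EI
  point load 93 at a = 1.2: Pa²(3L − a)/(6EI) = 375/EI
  point load 56.7 at a = 2: Pa²(3L − a)/(6EI) = 604.8/EI
  δ_0 = 2011/EI
Tip deflection under a unit load at 2: L³/(3EI) = 72/EI.
The prop prevents deflection at 2: R_2 = δ_0/δ_{22} = 2011/72 = 27.94 kip.

R_2 = 27.94 kip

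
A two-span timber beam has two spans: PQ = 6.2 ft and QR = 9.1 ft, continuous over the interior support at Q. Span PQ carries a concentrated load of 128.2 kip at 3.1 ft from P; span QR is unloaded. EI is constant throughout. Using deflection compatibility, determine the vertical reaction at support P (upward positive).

Insert a hinge at Q; M_Q is the redundant, and each span becomes simply supported.
Rotations at Q on the released spans (each span's end-slope, ×1/EI):
  span PQ: point load 128.2 at a = 3.1: Pab(L + a)/(6LEI) = 308/EI
  relative rotation θ_0 = (308 + 0)/EI = 308/EI
A unit hogging moment at Q produces rotation L₁/(3EI) + L₂/(3EI) = 5.1/EI.
Slope continuity at Q: θ_0 = M_Q·5.1/EI, so M_Q = 308/5.1 = 60.39 kip·ft (hogging).
Span PQ, ΣM about P with M_Q applied at Q: R_Q^{PQ}·6.2 = 397.4 + 60.39, so R_Q^{PQ} = 73.84 kip and R_P = 128.2 − 73.84 = 54.36 kip.

R_P = 54.36 kip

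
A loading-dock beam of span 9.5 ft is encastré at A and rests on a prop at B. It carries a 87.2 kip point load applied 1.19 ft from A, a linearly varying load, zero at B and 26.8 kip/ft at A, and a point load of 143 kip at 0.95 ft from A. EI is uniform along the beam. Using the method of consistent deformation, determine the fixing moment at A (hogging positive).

Remove the prop at B; the released (primary) structure is a cantilever built in at A.
Primary-structure tip deflection at B by superposition:
  point load 87.2 at a = 1.19: Pa²(3L − a)/(6EI) = 562.1/EI
  triangular load, peak 26.8 at the fixed end: w₀L⁴/(30EI) = 7276/EI
  point load 143 at a = 0.95: Pa²(3L − a)/(6EI) = 592.6/EI
  δ_0 = 8431/EI
Tip deflection under a unit load at B: L³/(3EI) = 285.8/EI.
Compatibility at B: δ_0 − R_B·δ_{BB} = 0, so R_B = 8431/285.8 = 29.5 kip.
Moment equilibrium about A: M_A = Σ(load moments about A) − R_B·L = 642.7 − 29.5×9.5 = 362.5 kip·ft.

M_A = 362.5 kip·ft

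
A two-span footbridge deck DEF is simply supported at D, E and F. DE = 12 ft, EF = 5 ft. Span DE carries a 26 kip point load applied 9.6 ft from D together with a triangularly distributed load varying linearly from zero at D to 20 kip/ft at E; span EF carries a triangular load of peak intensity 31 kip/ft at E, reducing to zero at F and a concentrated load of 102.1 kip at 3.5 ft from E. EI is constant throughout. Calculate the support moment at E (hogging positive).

M_E = 202.9 kip·ft

Release continuity at E by inserting a hinge; the redundant is the internal moment M_E. The primary structure is two simply-supported spans DE and EF.
End slopes at the hinge E, treating each span as simply supported:
  span DE: point load 26 at a = 9.6: Pab(L + a)/(6LEI) = 179.7/EI
  span DE: triangular load, peak 20: w₀L³/(45EI) = 768/EI
  span EF: triangular load, peak 31: w₀L³/(45EI) = 86.11/EI
  span EF: point load 102.1 at a = 3.5: Pab(L + b)/(6LEI) = 116.1/EI
  relative rotation θ_0 = (947.7 + 202.2)/EI = 1150/EI
A unit hogging moment at E produces rotation L₁/(3EI) + L₂/(3EI) = 5.667/EI.
Compatibility: M_E·(L₁+L₂)/(3EI) = θ_0, giving M_E = 202.9 kip·ft (hogging).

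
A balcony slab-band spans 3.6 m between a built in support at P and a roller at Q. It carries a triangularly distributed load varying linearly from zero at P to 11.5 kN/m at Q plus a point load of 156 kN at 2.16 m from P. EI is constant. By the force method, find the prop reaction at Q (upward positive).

Choose R_Q as the redundant. The primary structure is the cantilever fixed at P.
Primary-structure tip deflection at Q by superposition:
  triangular load, peak 11.5 at the free end: 11w₀L⁴/(120EI) = 177.1/EI
  point load 156 at a = 2.16: Pa²(3L − a)/(6EI) = 1048/EI
  δ_0 = 1225/EI
Flexibility coefficient — unit upward force at Q: δ_{QQ} = L³/(3EI) = 15.55/EI.
The prop prevents deflection at Q: R_Q = δ_0/δ_{QQ} = 1225/15.55 = 78.78 kN.

R_Q = 78.78 kN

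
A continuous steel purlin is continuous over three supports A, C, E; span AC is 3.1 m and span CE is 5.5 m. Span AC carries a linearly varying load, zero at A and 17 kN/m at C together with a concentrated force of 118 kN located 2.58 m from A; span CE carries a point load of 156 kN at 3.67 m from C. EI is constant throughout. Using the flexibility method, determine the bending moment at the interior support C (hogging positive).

M_C = 102 kN·m

Release continuity at C by inserting a hinge; the redundant is the internal moment M_C. The primary structure is two simply-supported spans AC and CE.
Rotations at C on the released spans (each span's end-slope, ×1/EI):
  span AC: triangular load, peak 17: w₀L³/(45EI) = 11.25/EI
  span AC: point load 118 at a = 2.58: Pab(L + a)/(6LEI) = 48.34/EI
  span CE: point load 156 at a = 3.67: Pab(L + b)/(6LEI) = 232.7/EI
  relative rotation θ_0 = (59.6 + 232.7)/EI = 292.3/EI
A unit hogging moment at C produces rotation L₁/(3EI) + L₂/(3EI) = 2.867/EI.
Compatibility: M_C·(L₁+L₂)/(3EI) = θ_0, giving M_C = 102 kN·m (hogging).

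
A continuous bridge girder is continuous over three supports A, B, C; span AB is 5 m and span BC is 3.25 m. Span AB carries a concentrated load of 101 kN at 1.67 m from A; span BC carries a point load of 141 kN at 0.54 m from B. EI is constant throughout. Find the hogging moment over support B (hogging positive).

Release continuity at B by inserting a hinge; the redundant is the internal moment M_B. The primary structure is two simply-supported spans AB and BC.
End slopes at the hinge B, treating each span as simply supported:
  span AB: point load 101 at a = 1.67: Pab(L + a)/(6LEI) = 124.9/EI
  span BC: point load 141 at a = 0.54: Pab(L + b)/(6LEI) = 63.07/EI
  relative rotation θ_0 = (124.9 + 63.07)/EI = 187.9/EI
A unit hogging moment at B produces rotation L₁/(3EI) + L₂/(3EI) = 2.75/EI.
Compatibility: M_B·(L₁+L₂)/(3EI) = θ_0, giving M_B = 68.34 kN·m (hogging).

M_B = 68.34 kN·m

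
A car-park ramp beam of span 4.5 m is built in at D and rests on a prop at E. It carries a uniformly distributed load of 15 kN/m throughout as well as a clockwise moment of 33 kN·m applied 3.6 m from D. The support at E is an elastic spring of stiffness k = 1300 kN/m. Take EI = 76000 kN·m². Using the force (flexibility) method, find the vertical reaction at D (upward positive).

R_D = 55.23 kN

Release the roller at E. Primary structure: cantilever fixed at D.
Primary-structure tip deflection at E by superposition:
  UDL 15: wL⁴/(8EI) = 768.9/EI
  clockwise couple 33 at a = 3.6: M₀a(2L − a)/(2EI) = 320.8/EI
  δ_0 = 1090/EI
Flexibility coefficient — unit upward force at E: δ_{EE} = L³/(3EI) = 30.38/EI.
With EI = 76000 kN·m²: δ_0 = 0.014337 m and δ_{EE} = 0.0004 m/kN.
Compatibility — the spring shortens by R_E/k under the reaction it provides: δ_0 − R_E·δ_{EE} = R_E/k. With 1/k = 0.000769 m/kN, R_E = δ_0 / (δ_{EE} + 1/k) = 0.014337 / (0.0004 + 0.000769) = 12.27 kN.
Vertical equilibrium: R_D = ΣP − R_E = 67.5 − 12.27 = 55.23 kN.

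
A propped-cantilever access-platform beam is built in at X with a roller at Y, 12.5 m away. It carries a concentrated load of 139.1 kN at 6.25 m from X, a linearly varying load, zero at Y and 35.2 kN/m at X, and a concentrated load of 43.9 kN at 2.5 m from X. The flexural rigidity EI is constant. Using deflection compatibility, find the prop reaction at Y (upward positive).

Take the reaction at Y as the redundant and release it; the primary structure is a cantilever fixed at X.
Free-end deflection of the primary structure under the applied loading (downward +):
  point load 139.1 at a = 6.25: Pa²(3L − a)/(6EI) = 28300/EI
  triangular load, peak 35.2 at the fixed end: w₀L⁴/(30EI) = 28646/EI
  point load 43.9 at a = 2.5: Pa²(3L − a)/(6EI) = 1601/EI
  δ_0 = 58546/EI
Tip deflection under a unit load at Y: L³/(3EI) = 651/EI.
Compatibility at Y: δ_0 − R_Y·δ_{YY} = 0, so R_Y = 58546/651 = 89.93 kN.

R_Y = 89.93 kN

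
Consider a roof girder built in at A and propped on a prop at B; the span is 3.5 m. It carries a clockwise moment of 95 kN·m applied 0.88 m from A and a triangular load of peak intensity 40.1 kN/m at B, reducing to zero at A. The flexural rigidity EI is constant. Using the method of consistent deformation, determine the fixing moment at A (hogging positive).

M_A = 61.01 kN·m

Release the roller at B. Primary structure: cantilever fixed at A.
Deflection at B on the released cantilever, summing each load's contribution:
  clockwise couple 95 at a = 0.88: M₀a(2L − a)/(2EI) = 255.8/EI
  triangular load, peak 40.1 at the free end: 11w₀L⁴/(120EI) = 551.6/EI
  δ_0 = 807.4/EI
Flexibility coefficient — unit upward force at B: δ_{BB} = L³/(3EI) = 14.29/EI.
Compatibility at B: δ_0 − R_B·δ_{BB} = 0, so R_B = 807.4/14.29 = 56.5 kN.
Moment equilibrium about A: M_A = Σ(load moments about A) − R_B·L = 258.7 − 56.5×3.5 = 61.01 kN·m.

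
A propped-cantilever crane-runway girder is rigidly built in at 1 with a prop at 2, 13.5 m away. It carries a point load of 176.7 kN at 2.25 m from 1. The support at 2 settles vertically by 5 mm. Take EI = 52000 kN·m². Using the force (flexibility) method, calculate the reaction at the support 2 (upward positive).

Take the reaction at 2 as the redundant and release it; the primary structure is a cantilever fixed at 1.
Downward deflection at the released point 2 due to the loads:
  point load 176.7 at a = 2.25: Pa²(3L − a)/(6EI) = 5703/EI
Tip deflection under a unit load at 2: L³/(3EI) = 820.1/EI.
With EI = 52000 kN·m²: δ_0 = 0.10967 m and δ_{22} = 0.015772 m/kN.
Compatibility — the beam at 2 must follow the support down by 0.005 m: δ_0 − R_2·δ_{22} = 0.005, so R_2 = (0.10967 − 0.005)/0.015772 = 6.636 kN.

R_2 = 6.636 kN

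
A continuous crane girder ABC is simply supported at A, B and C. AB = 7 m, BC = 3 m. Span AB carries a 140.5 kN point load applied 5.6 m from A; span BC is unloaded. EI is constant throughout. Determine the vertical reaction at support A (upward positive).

R_A = 13.94 kN

Take M_B as the redundant. Released structure: two simple spans AB and BC with a hinge at B.
Discontinuity in slope at B on the released structure — sum the simple-span end rotations:
  span AB: point load 140.5 at a = 5.6: Pab(L + a)/(6LEI) = 330.5/EI
  relative rotation θ_0 = (330.5 + 0)/EI = 330.5/EI
A unit hogging moment at B produces rotation L₁/(3EI) + L₂/(3EI) = 3.333/EI.
Compatibility: M_B·(L₁+L₂)/(3EI) = θ_0, giving M_B = 99.14 kN·m (hogging).
Span AB, ΣM about A with M_B applied at B: R_B^{AB}·7 = 786.8 + 99.14, so R_B^{AB} = 126.6 kN and R_A = 140.5 − 126.6 = 13.94 kN.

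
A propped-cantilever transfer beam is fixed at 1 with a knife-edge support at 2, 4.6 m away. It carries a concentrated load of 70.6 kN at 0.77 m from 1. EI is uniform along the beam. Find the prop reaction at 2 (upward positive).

R_2 = 2.802 kN

Take the reaction at 2 as the redundant and release it; the primary structure is a cantilever fixed at 1.
Downward deflection at the released point 2 due to the loads:
  point load 70.6 at a = 0.77: Pa²(3L − a)/(6EI) = 90.9/EI
Flexibility coefficient — unit upward force at 2: δ_{22} = L³/(3EI) = 32.45/EI.
Compatibility at 2: δ_0 − R_2·δ_{22} = 0, so R_2 = 90.9/32.45 = 2.802 kN.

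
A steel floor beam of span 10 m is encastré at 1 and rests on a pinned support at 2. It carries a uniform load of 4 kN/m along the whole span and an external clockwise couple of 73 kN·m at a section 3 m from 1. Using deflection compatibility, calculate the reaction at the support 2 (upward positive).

Remove the prop at 2; the released (primary) structure is a cantilever built in at 1.
Free-end deflection of the primary structure under the applied loading (downward +):
  UDL 4: wL⁴/(8EI) = 5000/EI
  clockwise couple 73 at a = 3: M₀a(2L − a)/(2EI) = 1862/EI
  δ_0 = 6862/EI
Tip deflection under a unit load at 2: L³/(3EI) = 333.3/EI.
The prop prevents deflection at 2: R_2 = δ_0/δ_{22} = 6862/333.3 = 20.58 kN.

R_2 = 20.58 kN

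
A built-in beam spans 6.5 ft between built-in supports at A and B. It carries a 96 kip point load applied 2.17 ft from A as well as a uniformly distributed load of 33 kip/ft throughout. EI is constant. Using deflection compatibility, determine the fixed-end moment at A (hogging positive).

M_A = 208.6 kip·ft

Take the two fixed-end moments M_A, M_B as redundants; the released structure is the simple span AB.
End rotations of the released simple span under the applied load (×1/EI):
  at A: point load 96 at a = 2.17: Pab(L + b)/(6LEI) = 250.5/EI
  at B: point load 96 at a = 2.17: Pab(L + a)/(6LEI) = 200.5/EI
  at A: UDL 33: wL³/(24EI) = 377.6/EI
  at B: UDL 33: wL³/(24EI) = 377.6/EI
  θ_A0 = 628.1/EI,  θ_B0 = 578.1/EI
Flexibility coefficients: a unit moment at one end gives L/(3EI) there and L/(6EI) at the far end, so f₁₁ = f₂₂ = 2.167/EI and f₁₂ = f₂₁ = 1.083/EI.
Compatibility — zero rotation at each built-in end:
  2.167 M_A + 1.083 M_B = 628.1
  1.083 M_A + 2.167 M_B = 578.1
Solving the pair gives M_A = 208.6 kip·ft and M_B = 162.5 kip·ft (hogging).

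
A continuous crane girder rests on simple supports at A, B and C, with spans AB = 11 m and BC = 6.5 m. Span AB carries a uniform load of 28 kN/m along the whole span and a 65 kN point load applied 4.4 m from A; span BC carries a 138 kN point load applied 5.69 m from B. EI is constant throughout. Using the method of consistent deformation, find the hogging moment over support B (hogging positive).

M_B = 362.1 kN·m

Take M_B as the redundant. Released structure: two simple spans AB and BC with a hinge at B.
End slopes at the hinge B, treating each span as simply supported:
  span AB: UDL 28: wL³/(24EI) = 1553/EI
  span AB: point load 65 at a = 4.4: Pab(L + a)/(6LEI) = 440.4/EI
  span BC: point load 138 at a = 5.69: Pab(L + b)/(6LEI) = 119.2/EI
  relative rotation θ_0 = (1993 + 119.2)/EI = 2112/EI
A unit hogging moment at B produces rotation L₁/(3EI) + L₂/(3EI) = 5.833/EI.
Slope continuity at B: θ_0 = M_B·5.833/EI, so M_B = 2112/5.833 = 362.1 kN·m (hogging).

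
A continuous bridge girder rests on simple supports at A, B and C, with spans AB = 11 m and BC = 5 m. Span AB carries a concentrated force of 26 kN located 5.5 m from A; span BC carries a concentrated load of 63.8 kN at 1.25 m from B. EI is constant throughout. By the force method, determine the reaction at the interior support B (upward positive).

R_B = 76.33 kN

Release continuity at B by inserting a hinge; the redundant is the internal moment M_B. The primary structure is two simply-supported spans AB and BC.
End slopes at the hinge B, treating each span as simply supported:
  span AB: point load 26 at a = 5.5: Pab(L + a)/(6LEI) = 196.6/EI
  span BC: point load 63.8 at a = 1.25: Pab(L + b)/(6LEI) = 87.23/EI
  relative rotation θ_0 = (196.6 + 87.23)/EI = 283.9/EI
A unit hogging moment at B produces rotation L₁/(3EI) + L₂/(3EI) = 5.333/EI.
Slope continuity at B: θ_0 = M_B·5.333/EI, so M_B = 283.9/5.333 = 53.22 kN·m (hogging).
Span AB, ΣM about A with M_B applied at B: R_B^{AB}·11 = 143 + 53.22, so R_B^{AB} = 17.84 kN and R_A = 26 − 17.84 = 8.162 kN.
Span BC, ΣM about C: R_B^{BC}·5 = 239.2 + 53.22, so R_B^{BC} = 58.49 kN and R_C = 63.8 − 58.49 = 5.306 kN.
R_B = 17.84 + 58.49 = 76.33 kN.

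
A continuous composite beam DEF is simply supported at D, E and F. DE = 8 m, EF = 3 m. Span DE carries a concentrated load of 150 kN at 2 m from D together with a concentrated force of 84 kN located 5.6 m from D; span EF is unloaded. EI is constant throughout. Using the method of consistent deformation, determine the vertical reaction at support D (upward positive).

Release continuity at E by inserting a hinge; the redundant is the internal moment M_E. The primary structure is two simply-supported spans DE and EF.
End slopes at the hinge E, treating each span as simply supported:
  span DE: point load 150 at a = 2: Pab(L + a)/(6LEI) = 375/EI
  span DE: point load 84 at a = 5.6: Pab(L + a)/(6LEI) = 319.9/EI
  relative rotation θ_0 = (694.9 + 0)/EI = 694.9/EI
A unit hogging moment at E produces rotation L₁/(3EI) + L₂/(3EI) = 3.667/EI.
Slope continuity at E: θ_0 = M_E·3.667/EI, so M_E = 694.9/3.667 = 189.5 kN·m (hogging).
Span DE, ΣM about D with M_E applied at E: R_E^{DE}·8 = 770.4 + 189.5, so R_E^{DE} = 120 kN and R_D = 234 − 120 = 114 kN.

R_D = 114 kN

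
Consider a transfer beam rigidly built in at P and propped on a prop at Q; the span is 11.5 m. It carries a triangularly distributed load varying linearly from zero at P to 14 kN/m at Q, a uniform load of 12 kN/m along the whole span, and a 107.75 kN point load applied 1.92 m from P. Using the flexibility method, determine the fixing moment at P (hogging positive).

Choose R_Q as the redundant. The primary structure is the cantilever fixed at P.
Downward deflection at the released point Q due to the loads:
  triangular load, peak 14 at the free end: 11w₀L⁴/(120EI) = 22446/EI
  UDL 12: wL⁴/(8EI) = 26235/EI
  point load 107.75 at a = 1.92: Pa²(3L − a)/(6EI) = 2157/EI
  δ_0 = 50838/EI
Tip deflection under a unit load at Q: L³/(3EI) = 507/EI.
The prop prevents deflection at Q: R_Q = δ_0/δ_{QQ} = 50838/507 = 100.3 kN.
Moment equilibrium about P: M_P = Σ(load moments about P) − R_Q·L = 1618 − 100.3×11.5 = 464.3 kN·m.

M_P = 464.3 kN·m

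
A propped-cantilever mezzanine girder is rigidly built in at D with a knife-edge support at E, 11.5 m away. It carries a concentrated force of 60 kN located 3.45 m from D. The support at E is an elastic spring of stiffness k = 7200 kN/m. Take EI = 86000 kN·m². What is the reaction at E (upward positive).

R_E = 7.122 kN

Take the reaction at E as the redundant and release it; the primary structure is a cantilever fixed at D.
Downward deflection at the released point E due to the loads:
  point load 60 at a = 3.45: Pa²(3L − a)/(6EI) = 3696/EI
Tip deflection under a unit load at E: L³/(3EI) = 507/EI.
With EI = 86000 kN·m²: δ_0 = 0.042974 m and δ_{EE} = 0.005895 m/kN.
Compatibility — the spring shortens by R_E/k under the reaction it provides: δ_0 − R_E·δ_{EE} = R_E/k. With 1/k = 0.000139 m/kN, R_E = δ_0 / (δ_{EE} + 1/k) = 0.042974 / (0.005895 + 0.000139) = 7.122 kN.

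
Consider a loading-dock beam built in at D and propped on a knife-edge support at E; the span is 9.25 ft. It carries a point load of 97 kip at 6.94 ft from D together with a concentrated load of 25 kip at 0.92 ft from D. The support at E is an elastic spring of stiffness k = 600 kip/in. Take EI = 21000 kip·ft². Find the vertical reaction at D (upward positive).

R_D = 60.9 kip

Remove the prop at E; the released (primary) structure is a cantilever built in at D.
Deflection at E on the released cantilever, summing each load's contribution:
  point load 97 at a = 6.94: Pa²(3L − a)/(6EI) = 16204/EI
  point load 25 at a = 0.92: Pa²(3L − a)/(6EI) = 94.62/EI
  δ_0 = 16298/EI
Flexibility coefficient — unit upward force at E: δ_{EE} = L³/(3EI) = 263.8/EI.
With EI = 21000 kip·ft²: δ_0 = 0.77611 ft and δ_{EE} = 0.012563 ft/kip.
Compatibility — the spring shortens by R_E/k under the reaction it provides: δ_0 − R_E·δ_{EE} = R_E/k. With 1/k = 1/(600×12) ft/kip = 0.000139 ft/kip, R_E = δ_0 / (δ_{EE} + 1/k) = 0.77611 / (0.012563 + 0.000139) = 61.1 kip.
Vertical equilibrium: R_D = ΣP − R_E = 122 − 61.1 = 60.9 kip.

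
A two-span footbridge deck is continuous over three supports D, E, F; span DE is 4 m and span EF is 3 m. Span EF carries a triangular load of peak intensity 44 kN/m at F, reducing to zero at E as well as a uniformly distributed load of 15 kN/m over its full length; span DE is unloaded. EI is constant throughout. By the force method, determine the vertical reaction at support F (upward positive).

Take M_E as the redundant. Released structure: two simple spans DE and EF with a hinge at E.
Discontinuity in slope at E on the released structure — sum the simple-span end rotations:
  span EF: triangular load, peak 44: 7w₀L³/(360EI) = 23.1/EI
  span EF: UDL 15: wL³/(24EI) = 16.88/EI
  relative rotation θ_0 = (0 + 39.98)/EI = 39.98/EI
A unit hogging moment at E produces rotation L₁/(3EI) + L₂/(3EI) = 2.333/EI.
Slope continuity at E: θ_0 = M_E·2.333/EI, so M_E = 39.98/2.333 = 17.13 kN·m (hogging).
Span EF, ΣM about F: R_E^{EF}·3 = 133.5 + 17.13, so R_E^{EF} = 50.21 kN and R_F = 111 − 50.21 = 60.79 kN.

R_F = 60.79 kN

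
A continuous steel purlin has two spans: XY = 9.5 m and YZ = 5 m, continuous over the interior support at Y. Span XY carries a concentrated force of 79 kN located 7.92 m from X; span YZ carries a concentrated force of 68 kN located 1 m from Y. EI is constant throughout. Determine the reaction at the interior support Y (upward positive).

R_Y = 144.5 kN

Insert a hinge at Y; M_Y is the redundant, and each span becomes simply supported.
End slopes at the hinge Y, treating each span as simply supported:
  span XY: point load 79 at a = 7.92: Pab(L + a)/(6LEI) = 302.1/EI
  span YZ: point load 68 at a = 1: Pab(L + b)/(6LEI) = 81.6/EI
  relative rotation θ_0 = (302.1 + 81.6)/EI = 383.7/EI
A unit hogging moment at Y produces rotation L₁/(3EI) + L₂/(3EI) = 4.833/EI.
Slope continuity at Y: θ_0 = M_Y·4.833/EI, so M_Y = 383.7/4.833 = 79.39 kN·m (hogging).
Span XY, ΣM about X with M_Y applied at Y: R_Y^{XY}·9.5 = 625.7 + 79.39, so R_Y^{XY} = 74.22 kN and R_X = 79 − 74.22 = 4.782 kN.
Span YZ, ΣM about Z: R_Y^{YZ}·5 = 272 + 79.39, so R_Y^{YZ} = 70.28 kN and R_Z = 68 − 70.28 = -2.278 kN.
R_Y = 74.22 + 70.28 = 144.5 kN.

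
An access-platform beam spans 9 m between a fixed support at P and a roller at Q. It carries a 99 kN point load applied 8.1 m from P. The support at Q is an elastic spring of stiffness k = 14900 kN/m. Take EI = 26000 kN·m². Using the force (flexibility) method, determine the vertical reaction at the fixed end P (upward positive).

Release the roller at Q. Primary structure: cantilever fixed at P.
Free-end deflection of the primary structure under the applied loading (downward +):
  point load 99 at a = 8.1: Pa²(3L − a)/(6EI) = 20460/EI
Flexibility coefficient — unit upward force at Q: δ_{QQ} = L³/(3EI) = 243/EI.
With EI = 26000 kN·m²: δ_0 = 0.78694 m and δ_{QQ} = 0.009346 m/kN.
Compatibility — the spring shortens by R_Q/k under the reaction it provides: δ_0 − R_Q·δ_{QQ} = R_Q/k. With 1/k = 0.000067 m/kN, R_Q = δ_0 / (δ_{QQ} + 1/k) = 0.78694 / (0.009346 + 0.000067) = 83.6 kN.
Vertical equilibrium: R_P = ΣP − R_Q = 99 − 83.6 = 15.4 kN.

R_P = 15.4 kN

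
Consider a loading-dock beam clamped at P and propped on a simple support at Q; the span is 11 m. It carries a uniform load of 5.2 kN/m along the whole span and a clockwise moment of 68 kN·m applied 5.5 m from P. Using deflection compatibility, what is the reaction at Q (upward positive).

R_Q = 28.4 kN

Choose R_Q as the redundant. The primary structure is the cantilever fixed at P.
Deflection at Q on the released cantilever, summing each load's contribution:
  UDL 5.2: wL⁴/(8EI) = 9517/EI
  clockwise couple 68 at a = 5.5: M₀a(2L − a)/(2EI) = 3086/EI
  δ_0 = 12602/EI
Tip deflection under a unit load at Q: L³/(3EI) = 443.7/EI.
The prop prevents deflection at Q: R_Q = δ_0/δ_{QQ} = 12602/443.7 = 28.4 kN.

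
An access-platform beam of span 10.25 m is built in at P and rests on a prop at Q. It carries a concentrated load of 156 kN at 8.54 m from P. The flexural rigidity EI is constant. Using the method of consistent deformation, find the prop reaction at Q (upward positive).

R_Q = 117.3 kN

Choose R_Q as the redundant. The primary structure is the cantilever fixed at P.
Primary-structure tip deflection at Q by superposition:
  point load 156 at a = 8.54: Pa²(3L − a)/(6EI) = 42115/EI
Tip deflection under a unit load at Q: L³/(3EI) = 359/EI.
Compatibility at Q: δ_0 − R_Q·δ_{QQ} = 0, so R_Q = 42115/359 = 117.3 kN.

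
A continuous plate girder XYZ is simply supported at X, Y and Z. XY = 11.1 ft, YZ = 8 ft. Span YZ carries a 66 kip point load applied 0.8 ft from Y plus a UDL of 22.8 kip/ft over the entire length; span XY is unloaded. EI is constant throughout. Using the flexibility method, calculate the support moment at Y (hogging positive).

M_Y = 95.31 kip·ft

Take M_Y as the redundant. Released structure: two simple spans XY and YZ with a hinge at Y.
Rotations at Y on the released spans (each span's end-slope, ×1/EI):
  span YZ: point load 66 at a = 0.8: Pab(L + b)/(6LEI) = 120.4/EI
  span YZ: UDL 22.8: wL³/(24EI) = 486.4/EI
  relative rotation θ_0 = (0 + 606.8)/EI = 606.8/EI
A unit hogging moment at Y produces rotation L₁/(3EI) + L₂/(3EI) = 6.367/EI.
Compatibility: M_Y·(L₁+L₂)/(3EI) = θ_0, giving M_Y = 95.31 kip·ft (hogging).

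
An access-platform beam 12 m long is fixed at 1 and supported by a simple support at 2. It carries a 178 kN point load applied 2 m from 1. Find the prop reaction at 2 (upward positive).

R_2 = 7.005 kN

Take the reaction at 2 as the redundant and release it; the primary structure is a cantilever fixed at 1.
Deflection at 2 on the released cantilever, summing each load's contribution:
  point load 178 at a = 2: Pa²(3L − a)/(6EI) = 4035/EI
Tip deflection under a unit load at 2: L³/(3EI) = 576/EI.
The prop prevents deflection at 2: R_2 = δ_0/δ_{22} = 4035/576 = 7.005 kN.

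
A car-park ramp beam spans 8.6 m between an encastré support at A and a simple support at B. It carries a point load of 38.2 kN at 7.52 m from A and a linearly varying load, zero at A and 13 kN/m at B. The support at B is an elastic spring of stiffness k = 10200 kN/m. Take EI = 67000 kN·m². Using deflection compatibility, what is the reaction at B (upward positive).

R_B = 59.93 kN

Choose R_B as the redundant. The primary structure is the cantilever fixed at A.
Primary-structure tip deflection at B by superposition:
  point load 38.2 at a = 7.52: Pa²(3L − a)/(6EI) = 6581/EI
  triangular load, peak 13 at the free end: 11w₀L⁴/(120EI) = 6519/EI
  δ_0 = 13100/EI
Flexibility coefficient — unit upward force at B: δ_{BB} = L³/(3EI) = 212/EI.
With EI = 67000 kN·m²: δ_0 = 0.19552 m and δ_{BB} = 0.003164 m/kN.
Compatibility — the spring shortens by R_B/k under the reaction it provides: δ_0 − R_B·δ_{BB} = R_B/k. With 1/k = 0.000098 m/kN, R_B = δ_0 / (δ_{BB} + 1/k) = 0.19552 / (0.003164 + 0.000098) = 59.93 kN.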